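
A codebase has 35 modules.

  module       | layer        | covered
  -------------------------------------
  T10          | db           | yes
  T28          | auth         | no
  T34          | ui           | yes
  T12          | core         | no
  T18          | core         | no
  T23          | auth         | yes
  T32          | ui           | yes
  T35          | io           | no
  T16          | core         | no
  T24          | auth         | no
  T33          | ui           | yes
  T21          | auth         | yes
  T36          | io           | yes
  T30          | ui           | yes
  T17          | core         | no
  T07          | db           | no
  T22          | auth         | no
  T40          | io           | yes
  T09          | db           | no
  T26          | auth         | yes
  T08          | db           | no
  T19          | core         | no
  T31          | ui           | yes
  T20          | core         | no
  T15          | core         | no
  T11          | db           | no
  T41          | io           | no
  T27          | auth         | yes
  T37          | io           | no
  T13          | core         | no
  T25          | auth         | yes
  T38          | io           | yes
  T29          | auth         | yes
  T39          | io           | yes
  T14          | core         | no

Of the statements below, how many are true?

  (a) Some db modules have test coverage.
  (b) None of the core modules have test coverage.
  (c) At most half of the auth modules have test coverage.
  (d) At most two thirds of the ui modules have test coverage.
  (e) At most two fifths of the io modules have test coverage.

2

(a) db: |A| = 5, |A ∩ B| = 1; needs A ∩ B ≠ ∅ (|A ∩ B| ≥ 1) — true.
(b) core: |A| = 9, |A ∩ B| = 0; needs A ∩ B = ∅ (|A ∩ B| = 0) — true.
(c) auth: |A| = 9, |A ∩ B| = 6; needs |A ∩ B| ≤ |A ∖ B| — false.
(d) ui: |A| = 5, |A ∩ B| = 5; needs |A ∩ B| / |A| ≤ 2/3 — false.
(e) io: |A| = 7, |A ∩ B| = 4; needs |A ∩ B| / |A| ≤ 2/5 — false.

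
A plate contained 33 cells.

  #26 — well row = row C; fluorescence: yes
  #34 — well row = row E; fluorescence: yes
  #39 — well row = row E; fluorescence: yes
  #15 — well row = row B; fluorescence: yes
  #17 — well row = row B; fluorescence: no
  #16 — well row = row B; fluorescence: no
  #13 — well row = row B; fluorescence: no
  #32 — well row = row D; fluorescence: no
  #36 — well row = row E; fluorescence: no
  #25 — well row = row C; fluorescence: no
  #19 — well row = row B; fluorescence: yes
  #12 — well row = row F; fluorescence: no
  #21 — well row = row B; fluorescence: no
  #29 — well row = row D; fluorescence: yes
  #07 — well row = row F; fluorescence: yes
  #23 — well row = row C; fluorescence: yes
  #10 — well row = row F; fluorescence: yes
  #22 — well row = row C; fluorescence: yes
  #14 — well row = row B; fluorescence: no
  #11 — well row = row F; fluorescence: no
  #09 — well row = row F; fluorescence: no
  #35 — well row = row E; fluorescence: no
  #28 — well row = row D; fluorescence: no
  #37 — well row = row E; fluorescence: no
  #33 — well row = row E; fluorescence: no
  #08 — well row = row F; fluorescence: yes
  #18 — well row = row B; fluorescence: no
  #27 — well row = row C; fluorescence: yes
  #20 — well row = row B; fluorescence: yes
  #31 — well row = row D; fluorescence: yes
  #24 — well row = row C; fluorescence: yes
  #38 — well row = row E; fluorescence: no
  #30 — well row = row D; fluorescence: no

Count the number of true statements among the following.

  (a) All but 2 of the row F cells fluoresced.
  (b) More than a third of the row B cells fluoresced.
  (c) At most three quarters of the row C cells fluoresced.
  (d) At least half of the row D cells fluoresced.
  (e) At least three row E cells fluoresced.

0

(a) row F: |A| = 6, |A ∩ B| = 3; needs |A ∖ B| = 2 — false.
(b) row B: |A| = 9, |A ∩ B| = 3; needs |A ∩ B| / |A| > 1/3 — false.
(c) row C: |A| = 6, |A ∩ B| = 5; needs |A ∩ B| / |A| ≤ 3/4 — false.
(d) row D: |A| = 5, |A ∩ B| = 2; needs |A ∩ B| ≥ |A ∖ B| — false.
(e) row E: |A| = 7, |A ∩ B| = 2; needs |A ∩ B| ≥ 3 — false.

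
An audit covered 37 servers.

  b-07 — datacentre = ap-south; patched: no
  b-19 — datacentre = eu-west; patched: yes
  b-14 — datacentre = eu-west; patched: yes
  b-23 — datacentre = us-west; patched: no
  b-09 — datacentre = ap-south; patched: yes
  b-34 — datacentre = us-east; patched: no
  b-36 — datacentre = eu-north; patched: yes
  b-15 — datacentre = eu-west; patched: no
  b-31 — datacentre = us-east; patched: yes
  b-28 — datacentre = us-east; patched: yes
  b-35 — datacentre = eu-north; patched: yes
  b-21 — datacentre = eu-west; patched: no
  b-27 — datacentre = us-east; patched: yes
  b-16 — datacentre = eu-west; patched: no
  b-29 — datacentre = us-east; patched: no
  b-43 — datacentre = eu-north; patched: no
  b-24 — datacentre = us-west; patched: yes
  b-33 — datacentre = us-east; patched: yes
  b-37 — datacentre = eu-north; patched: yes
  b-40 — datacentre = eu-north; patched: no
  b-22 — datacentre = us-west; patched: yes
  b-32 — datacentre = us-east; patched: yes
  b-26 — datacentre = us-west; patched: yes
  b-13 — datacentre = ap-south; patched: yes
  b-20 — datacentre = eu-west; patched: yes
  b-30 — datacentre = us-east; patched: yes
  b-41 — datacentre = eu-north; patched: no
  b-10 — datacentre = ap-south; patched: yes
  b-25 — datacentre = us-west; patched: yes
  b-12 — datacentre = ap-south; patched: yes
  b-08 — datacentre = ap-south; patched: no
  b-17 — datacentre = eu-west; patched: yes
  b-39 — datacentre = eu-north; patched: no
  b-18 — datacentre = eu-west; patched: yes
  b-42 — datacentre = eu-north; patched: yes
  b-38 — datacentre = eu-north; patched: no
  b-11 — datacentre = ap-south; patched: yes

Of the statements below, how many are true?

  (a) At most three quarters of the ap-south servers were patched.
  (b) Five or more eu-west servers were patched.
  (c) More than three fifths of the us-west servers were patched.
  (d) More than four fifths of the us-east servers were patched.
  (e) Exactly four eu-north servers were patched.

4

(a) ap-south: |A| = 7, |A ∩ B| = 5; needs |A ∩ B| / |A| ≤ 3/4 — true.
(b) eu-west: |A| = 8, |A ∩ B| = 5; needs |A ∩ B| ≥ 5 — true.
(c) us-west: |A| = 5, |A ∩ B| = 4; needs |A ∩ B| / |A| > 3/5 — true.
(d) us-east: |A| = 8, |A ∩ B| = 6; needs |A ∩ B| / |A| > 4/5 — false.
(e) eu-north: |A| = 9, |A ∩ B| = 4; needs |A ∩ B| = 4 — true.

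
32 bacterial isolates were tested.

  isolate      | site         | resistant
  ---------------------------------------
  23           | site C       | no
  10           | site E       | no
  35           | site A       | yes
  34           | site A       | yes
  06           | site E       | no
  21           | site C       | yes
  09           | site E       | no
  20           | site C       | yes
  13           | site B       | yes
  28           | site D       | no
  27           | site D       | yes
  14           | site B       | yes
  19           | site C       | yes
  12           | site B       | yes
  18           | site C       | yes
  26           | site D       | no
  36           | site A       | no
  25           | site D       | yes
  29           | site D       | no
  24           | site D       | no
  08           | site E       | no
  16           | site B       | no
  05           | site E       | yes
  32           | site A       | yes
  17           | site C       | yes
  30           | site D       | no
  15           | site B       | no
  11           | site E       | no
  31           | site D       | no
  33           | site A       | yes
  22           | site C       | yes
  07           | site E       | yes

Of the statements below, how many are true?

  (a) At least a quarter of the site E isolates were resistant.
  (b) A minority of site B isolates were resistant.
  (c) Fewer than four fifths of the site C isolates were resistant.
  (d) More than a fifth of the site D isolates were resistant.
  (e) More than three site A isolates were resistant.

(a) site E: |A| = 7, |A ∩ B| = 2; needs |A ∩ B| / |A| ≥ 1/4 — true.
(b) site B: |A| = 5, |A ∩ B| = 3; needs |A ∩ B| < |A ∖ B| — false.
(c) site C: |A| = 7, |A ∩ B| = 6; needs |A ∩ B| / |A| < 4/5 — false.
(d) site D: |A| = 8, |A ∩ B| = 2; needs |A ∩ B| / |A| > 1/5 — true.
(e) site A: |A| = 5, |A ∩ B| = 4; needs |A ∩ B| > 3 — true.

3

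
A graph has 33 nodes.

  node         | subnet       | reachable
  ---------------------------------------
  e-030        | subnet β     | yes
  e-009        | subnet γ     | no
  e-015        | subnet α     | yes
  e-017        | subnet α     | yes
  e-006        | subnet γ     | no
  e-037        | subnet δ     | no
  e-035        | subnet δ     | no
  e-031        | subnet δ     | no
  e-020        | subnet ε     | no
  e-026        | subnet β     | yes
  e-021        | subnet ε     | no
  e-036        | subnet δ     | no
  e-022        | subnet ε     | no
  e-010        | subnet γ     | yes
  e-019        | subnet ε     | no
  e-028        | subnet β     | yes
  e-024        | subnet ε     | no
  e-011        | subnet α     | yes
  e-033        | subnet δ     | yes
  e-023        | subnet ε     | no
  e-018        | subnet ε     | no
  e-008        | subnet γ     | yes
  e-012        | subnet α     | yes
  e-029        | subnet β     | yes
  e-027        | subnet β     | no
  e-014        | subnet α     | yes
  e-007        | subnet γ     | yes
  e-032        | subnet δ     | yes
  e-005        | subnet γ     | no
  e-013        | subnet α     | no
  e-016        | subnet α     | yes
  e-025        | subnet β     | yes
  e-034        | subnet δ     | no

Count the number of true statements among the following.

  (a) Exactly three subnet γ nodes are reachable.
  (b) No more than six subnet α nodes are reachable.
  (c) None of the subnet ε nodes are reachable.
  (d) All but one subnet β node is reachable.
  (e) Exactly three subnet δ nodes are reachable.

4

(a) subnet γ: |A| = 6, |A ∩ B| = 3; needs |A ∩ B| = 3 — true.
(b) subnet α: |A| = 7, |A ∩ B| = 6; needs |A ∩ B| ≤ 6 — true.
(c) subnet ε: |A| = 7, |A ∩ B| = 0; needs A ∩ B = ∅ (|A ∩ B| = 0) — true.
(d) subnet β: |A| = 6, |A ∩ B| = 5; needs |A ∖ B| = 1 — true.
(e) subnet δ: |A| = 7, |A ∩ B| = 2; needs |A ∩ B| = 3 — false.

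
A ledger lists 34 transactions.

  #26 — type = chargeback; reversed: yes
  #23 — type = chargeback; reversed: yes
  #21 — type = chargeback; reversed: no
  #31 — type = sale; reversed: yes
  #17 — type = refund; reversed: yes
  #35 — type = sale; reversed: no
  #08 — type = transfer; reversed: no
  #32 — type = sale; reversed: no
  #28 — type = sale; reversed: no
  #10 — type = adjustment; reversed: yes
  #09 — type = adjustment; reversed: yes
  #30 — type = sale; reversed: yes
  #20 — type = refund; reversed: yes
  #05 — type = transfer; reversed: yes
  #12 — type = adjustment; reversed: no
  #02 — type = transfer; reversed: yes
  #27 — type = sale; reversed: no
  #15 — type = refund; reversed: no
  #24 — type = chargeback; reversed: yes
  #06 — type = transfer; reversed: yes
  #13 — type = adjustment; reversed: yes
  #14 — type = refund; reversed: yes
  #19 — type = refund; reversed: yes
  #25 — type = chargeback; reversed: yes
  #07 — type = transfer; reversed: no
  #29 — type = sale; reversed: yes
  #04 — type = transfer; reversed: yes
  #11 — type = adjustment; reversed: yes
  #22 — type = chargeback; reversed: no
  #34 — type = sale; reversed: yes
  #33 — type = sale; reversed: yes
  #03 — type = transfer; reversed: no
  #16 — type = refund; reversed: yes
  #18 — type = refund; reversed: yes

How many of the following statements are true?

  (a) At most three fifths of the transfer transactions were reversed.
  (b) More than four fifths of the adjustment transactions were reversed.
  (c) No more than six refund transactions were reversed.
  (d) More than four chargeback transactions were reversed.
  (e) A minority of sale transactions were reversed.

(a) transfer: |A| = 7, |A ∩ B| = 4; needs |A ∩ B| / |A| ≤ 3/5 — true.
(b) adjustment: |A| = 5, |A ∩ B| = 4; needs |A ∩ B| / |A| > 4/5 — false.
(c) refund: |A| = 7, |A ∩ B| = 6; needs |A ∩ B| ≤ 6 — true.
(d) chargeback: |A| = 6, |A ∩ B| = 4; needs |A ∩ B| > 4 — false.
(e) sale: |A| = 9, |A ∩ B| = 5; needs |A ∩ B| < |A ∖ B| — false.

2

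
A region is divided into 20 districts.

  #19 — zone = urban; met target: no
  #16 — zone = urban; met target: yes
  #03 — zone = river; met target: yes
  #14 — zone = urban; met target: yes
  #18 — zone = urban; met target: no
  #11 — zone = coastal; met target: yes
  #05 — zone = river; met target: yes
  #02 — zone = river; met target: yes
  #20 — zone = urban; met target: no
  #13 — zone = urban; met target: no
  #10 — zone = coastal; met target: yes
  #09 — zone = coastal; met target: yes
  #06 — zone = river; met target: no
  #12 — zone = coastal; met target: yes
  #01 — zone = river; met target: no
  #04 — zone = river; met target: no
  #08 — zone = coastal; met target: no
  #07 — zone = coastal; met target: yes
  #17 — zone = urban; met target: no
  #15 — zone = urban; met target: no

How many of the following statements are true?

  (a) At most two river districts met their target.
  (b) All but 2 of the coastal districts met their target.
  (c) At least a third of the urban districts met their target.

(a) river: |A| = 6, |A ∩ B| = 3; needs |A ∩ B| ≤ 2 — false.
(b) coastal: |A| = 6, |A ∩ B| = 5; needs |A ∖ B| = 2 — false.
(c) urban: |A| = 8, |A ∩ B| = 2; needs |A ∩ B| / |A| ≥ 1/3 — false.

0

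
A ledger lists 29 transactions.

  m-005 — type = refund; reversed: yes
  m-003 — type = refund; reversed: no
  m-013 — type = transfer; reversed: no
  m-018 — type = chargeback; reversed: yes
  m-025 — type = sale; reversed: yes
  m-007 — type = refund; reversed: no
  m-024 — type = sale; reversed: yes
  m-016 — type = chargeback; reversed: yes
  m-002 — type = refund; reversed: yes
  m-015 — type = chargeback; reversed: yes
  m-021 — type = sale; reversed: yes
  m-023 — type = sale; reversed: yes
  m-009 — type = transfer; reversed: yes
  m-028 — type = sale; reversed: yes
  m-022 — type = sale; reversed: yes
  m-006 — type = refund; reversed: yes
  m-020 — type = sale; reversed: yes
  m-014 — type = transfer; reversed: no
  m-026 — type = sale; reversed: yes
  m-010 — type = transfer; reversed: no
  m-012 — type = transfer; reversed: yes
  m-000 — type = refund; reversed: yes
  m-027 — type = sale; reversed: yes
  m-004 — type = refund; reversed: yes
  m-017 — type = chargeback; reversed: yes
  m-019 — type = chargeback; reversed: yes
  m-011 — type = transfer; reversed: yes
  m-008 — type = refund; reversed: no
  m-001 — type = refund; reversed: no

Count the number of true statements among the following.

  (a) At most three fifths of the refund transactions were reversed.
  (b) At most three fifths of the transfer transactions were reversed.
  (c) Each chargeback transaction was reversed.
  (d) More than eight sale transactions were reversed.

4

(a) refund: |A| = 9, |A ∩ B| = 5; needs |A ∩ B| / |A| ≤ 3/5 — true.
(b) transfer: |A| = 6, |A ∩ B| = 3; needs |A ∩ B| / |A| ≤ 3/5 — true.
(c) chargeback: |A| = 5, |A ∩ B| = 5; needs A ⊆ B, i.e. every element of A is in B (|A ∖ B| = 0) — true.
(d) sale: |A| = 9, |A ∩ B| = 9; needs |A ∩ B| > 8 — true.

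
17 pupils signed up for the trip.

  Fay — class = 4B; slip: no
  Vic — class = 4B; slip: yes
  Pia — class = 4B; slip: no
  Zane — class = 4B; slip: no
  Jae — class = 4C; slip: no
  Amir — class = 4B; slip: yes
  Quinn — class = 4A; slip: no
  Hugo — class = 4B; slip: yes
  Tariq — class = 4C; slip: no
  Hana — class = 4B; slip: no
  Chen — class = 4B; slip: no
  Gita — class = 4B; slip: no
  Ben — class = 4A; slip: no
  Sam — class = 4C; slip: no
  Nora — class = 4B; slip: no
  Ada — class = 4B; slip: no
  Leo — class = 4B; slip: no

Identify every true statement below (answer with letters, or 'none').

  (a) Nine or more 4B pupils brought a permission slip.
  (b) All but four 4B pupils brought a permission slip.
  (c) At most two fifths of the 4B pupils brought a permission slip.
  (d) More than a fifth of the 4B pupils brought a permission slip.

|A| = 12, |A ∩ B| = 3, |A ∖ B| = 9.
(a) |A ∩ B| ≥ 9: fails.
(b) |A ∖ B| = 4: fails.
(c) |A ∩ B| / |A| ≤ 2/5: holds.
(d) |A ∩ B| / |A| > 1/5: holds.

(c), (d)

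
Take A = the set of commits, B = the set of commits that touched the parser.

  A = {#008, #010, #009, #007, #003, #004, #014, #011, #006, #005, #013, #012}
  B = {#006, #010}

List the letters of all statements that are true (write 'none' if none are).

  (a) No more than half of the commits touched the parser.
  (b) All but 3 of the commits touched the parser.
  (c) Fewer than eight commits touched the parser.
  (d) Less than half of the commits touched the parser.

(a), (c), (d)

|A| = 12, |A ∩ B| = 2, |A ∖ B| = 10.
(a) |A ∩ B| ≤ |A ∖ B|: holds.
(b) |A ∖ B| = 3: fails.
(c) |A ∩ B| < 8: holds.
(d) |A ∩ B| < |A ∖ B|: holds.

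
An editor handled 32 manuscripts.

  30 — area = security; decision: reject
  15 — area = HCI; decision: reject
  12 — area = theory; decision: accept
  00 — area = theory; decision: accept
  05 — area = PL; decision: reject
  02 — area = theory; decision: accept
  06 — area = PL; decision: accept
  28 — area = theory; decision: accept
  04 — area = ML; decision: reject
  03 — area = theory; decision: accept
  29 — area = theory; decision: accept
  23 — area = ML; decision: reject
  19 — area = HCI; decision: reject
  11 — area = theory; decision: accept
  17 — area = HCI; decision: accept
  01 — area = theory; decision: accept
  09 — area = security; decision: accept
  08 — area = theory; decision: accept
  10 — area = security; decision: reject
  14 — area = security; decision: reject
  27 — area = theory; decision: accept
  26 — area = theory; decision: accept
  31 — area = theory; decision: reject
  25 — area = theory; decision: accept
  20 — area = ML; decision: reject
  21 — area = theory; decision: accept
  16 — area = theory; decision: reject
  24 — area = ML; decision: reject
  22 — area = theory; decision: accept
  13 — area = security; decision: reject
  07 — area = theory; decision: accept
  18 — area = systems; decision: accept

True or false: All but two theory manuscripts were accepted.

'All but two theory manuscripts were accepted' holds iff |A ∖ B| = 2.
|A| = 17, |A ∩ B| = 15, |A ∖ B| = 2.
|A ∖ B| = 2, so the statement is true.

True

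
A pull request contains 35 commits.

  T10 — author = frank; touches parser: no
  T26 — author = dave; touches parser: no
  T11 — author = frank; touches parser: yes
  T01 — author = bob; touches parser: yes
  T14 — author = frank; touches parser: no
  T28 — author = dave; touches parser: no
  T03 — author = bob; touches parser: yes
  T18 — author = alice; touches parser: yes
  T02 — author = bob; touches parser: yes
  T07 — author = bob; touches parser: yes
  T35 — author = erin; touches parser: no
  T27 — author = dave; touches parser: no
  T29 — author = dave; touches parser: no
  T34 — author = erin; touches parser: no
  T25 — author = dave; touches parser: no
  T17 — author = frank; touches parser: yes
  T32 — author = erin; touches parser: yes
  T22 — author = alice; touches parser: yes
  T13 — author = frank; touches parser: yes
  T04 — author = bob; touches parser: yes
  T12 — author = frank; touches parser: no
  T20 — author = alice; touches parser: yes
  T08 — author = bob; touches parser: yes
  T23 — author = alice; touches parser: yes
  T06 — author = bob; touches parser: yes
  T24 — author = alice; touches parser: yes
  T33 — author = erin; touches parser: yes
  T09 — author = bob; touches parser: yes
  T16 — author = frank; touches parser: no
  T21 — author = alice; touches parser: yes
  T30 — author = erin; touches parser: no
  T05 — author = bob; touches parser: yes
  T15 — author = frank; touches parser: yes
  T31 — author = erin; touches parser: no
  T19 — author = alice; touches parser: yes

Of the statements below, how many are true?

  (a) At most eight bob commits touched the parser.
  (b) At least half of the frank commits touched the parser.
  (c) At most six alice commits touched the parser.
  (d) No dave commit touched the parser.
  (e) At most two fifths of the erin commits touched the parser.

3

(a) bob: |A| = 9, |A ∩ B| = 9; needs |A ∩ B| ≤ 8 — false.
(b) frank: |A| = 8, |A ∩ B| = 4; needs |A ∩ B| ≥ |A ∖ B| — true.
(c) alice: |A| = 7, |A ∩ B| = 7; needs |A ∩ B| ≤ 6 — false.
(d) dave: |A| = 5, |A ∩ B| = 0; needs A ∩ B = ∅ (|A ∩ B| = 0) — true.
(e) erin: |A| = 6, |A ∩ B| = 2; needs |A ∩ B| / |A| ≤ 2/5 — true.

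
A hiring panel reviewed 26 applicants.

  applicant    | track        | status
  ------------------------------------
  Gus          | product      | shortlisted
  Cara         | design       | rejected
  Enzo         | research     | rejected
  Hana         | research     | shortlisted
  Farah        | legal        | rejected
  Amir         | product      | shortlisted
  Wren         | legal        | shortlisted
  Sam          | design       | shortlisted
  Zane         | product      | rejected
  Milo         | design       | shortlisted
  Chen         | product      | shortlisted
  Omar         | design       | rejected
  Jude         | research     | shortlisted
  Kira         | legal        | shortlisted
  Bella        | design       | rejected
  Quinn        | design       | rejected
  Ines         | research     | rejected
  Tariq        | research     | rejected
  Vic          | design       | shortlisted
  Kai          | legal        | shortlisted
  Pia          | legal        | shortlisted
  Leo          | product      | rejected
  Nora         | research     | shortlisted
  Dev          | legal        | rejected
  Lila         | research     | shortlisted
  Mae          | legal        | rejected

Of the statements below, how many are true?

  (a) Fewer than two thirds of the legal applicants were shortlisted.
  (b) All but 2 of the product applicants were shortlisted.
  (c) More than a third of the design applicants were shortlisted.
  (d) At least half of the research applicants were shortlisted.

(a) legal: |A| = 7, |A ∩ B| = 4; needs |A ∩ B| / |A| < 2/3 — true.
(b) product: |A| = 5, |A ∩ B| = 3; needs |A ∖ B| = 2 — true.
(c) design: |A| = 7, |A ∩ B| = 3; needs |A ∩ B| / |A| > 1/3 — true.
(d) research: |A| = 7, |A ∩ B| = 4; needs |A ∩ B| ≥ |A ∖ B| — true.

4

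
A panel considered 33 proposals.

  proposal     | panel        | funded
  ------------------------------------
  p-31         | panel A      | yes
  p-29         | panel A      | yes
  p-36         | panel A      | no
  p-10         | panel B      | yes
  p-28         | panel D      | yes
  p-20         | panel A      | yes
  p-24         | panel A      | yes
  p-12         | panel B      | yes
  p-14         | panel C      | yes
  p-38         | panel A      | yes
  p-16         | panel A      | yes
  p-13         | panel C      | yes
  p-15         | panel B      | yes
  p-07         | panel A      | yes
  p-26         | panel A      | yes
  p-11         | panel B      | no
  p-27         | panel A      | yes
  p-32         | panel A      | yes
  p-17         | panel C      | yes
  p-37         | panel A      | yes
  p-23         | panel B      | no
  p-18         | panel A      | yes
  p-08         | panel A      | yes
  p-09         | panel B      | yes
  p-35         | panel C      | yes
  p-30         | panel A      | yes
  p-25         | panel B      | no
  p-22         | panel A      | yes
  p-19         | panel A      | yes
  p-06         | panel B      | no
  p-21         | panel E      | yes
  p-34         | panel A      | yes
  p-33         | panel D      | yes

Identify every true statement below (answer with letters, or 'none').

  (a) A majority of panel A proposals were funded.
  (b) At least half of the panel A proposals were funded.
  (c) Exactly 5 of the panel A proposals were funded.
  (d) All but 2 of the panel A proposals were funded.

(a), (b)

|A| = 18, |A ∩ B| = 17, |A ∖ B| = 1.
(a) |A ∩ B| > |A ∖ B|: holds.
(b) |A ∩ B| ≥ |A ∖ B|: holds.
(c) |A ∩ B| = 5: fails.
(d) |A ∖ B| = 2: fails.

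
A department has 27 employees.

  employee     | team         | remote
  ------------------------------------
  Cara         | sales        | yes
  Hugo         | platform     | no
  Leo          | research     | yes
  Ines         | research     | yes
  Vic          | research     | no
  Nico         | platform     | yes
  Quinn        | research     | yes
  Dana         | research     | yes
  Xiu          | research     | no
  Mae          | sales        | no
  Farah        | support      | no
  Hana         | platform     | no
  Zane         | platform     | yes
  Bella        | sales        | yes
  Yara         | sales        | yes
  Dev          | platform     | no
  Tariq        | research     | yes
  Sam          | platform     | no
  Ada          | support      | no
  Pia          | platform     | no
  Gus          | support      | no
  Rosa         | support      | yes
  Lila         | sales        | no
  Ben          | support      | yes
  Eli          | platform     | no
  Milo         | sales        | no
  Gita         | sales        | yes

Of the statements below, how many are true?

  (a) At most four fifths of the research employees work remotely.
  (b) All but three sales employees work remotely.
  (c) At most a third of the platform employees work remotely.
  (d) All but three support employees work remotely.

4

(a) research: |A| = 7, |A ∩ B| = 5; needs |A ∩ B| / |A| ≤ 4/5 — true.
(b) sales: |A| = 7, |A ∩ B| = 4; needs |A ∖ B| = 3 — true.
(c) platform: |A| = 8, |A ∩ B| = 2; needs |A ∩ B| / |A| ≤ 1/3 — true.
(d) support: |A| = 5, |A ∩ B| = 2; needs |A ∖ B| = 3 — true.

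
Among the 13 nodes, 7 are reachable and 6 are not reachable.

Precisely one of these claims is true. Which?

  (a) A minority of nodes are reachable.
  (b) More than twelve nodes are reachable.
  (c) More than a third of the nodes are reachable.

|A| = 13, |A ∩ B| = 7, |A ∖ B| = 6.
(a) requires |A ∩ B| < |A ∖ B|: false.
(b) requires |A ∩ B| > 12: false.
(c) requires |A ∩ B| / |A| > 1/3: true.

(c)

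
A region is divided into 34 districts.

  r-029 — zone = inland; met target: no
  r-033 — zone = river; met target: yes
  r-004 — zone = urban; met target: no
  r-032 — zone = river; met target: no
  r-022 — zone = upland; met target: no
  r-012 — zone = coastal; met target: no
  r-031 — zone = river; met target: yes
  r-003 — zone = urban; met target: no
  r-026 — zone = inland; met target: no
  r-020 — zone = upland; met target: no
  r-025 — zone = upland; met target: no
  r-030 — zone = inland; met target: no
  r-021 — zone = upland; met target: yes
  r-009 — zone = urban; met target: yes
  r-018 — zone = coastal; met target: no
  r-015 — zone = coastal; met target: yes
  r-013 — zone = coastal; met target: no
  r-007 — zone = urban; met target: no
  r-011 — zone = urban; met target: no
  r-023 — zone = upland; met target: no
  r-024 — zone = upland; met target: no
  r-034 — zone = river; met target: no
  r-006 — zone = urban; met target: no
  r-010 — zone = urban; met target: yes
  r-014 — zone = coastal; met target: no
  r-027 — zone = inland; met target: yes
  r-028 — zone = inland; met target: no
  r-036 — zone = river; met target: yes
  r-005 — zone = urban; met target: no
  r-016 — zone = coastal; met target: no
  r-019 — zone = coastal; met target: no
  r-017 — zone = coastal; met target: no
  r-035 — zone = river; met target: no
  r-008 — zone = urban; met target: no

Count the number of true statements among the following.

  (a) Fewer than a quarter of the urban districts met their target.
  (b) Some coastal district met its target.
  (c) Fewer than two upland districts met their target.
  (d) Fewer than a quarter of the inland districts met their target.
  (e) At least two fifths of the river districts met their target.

5

(a) urban: |A| = 9, |A ∩ B| = 2; needs |A ∩ B| / |A| < 1/4 — true.
(b) coastal: |A| = 8, |A ∩ B| = 1; needs A ∩ B ≠ ∅ (|A ∩ B| ≥ 1) — true.
(c) upland: |A| = 6, |A ∩ B| = 1; needs |A ∩ B| < 2 — true.
(d) inland: |A| = 5, |A ∩ B| = 1; needs |A ∩ B| / |A| < 1/4 — true.
(e) river: |A| = 6, |A ∩ B| = 3; needs |A ∩ B| / |A| ≥ 2/5 — true.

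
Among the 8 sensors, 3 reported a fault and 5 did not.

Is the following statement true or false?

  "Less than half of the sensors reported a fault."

'Less than half of the sensors reported a fault' holds iff |A ∩ B| < |A ∖ B|.
|A| = 8, |A ∩ B| = 3, |A ∖ B| = 5.
3 < 5, so the statement is true.

True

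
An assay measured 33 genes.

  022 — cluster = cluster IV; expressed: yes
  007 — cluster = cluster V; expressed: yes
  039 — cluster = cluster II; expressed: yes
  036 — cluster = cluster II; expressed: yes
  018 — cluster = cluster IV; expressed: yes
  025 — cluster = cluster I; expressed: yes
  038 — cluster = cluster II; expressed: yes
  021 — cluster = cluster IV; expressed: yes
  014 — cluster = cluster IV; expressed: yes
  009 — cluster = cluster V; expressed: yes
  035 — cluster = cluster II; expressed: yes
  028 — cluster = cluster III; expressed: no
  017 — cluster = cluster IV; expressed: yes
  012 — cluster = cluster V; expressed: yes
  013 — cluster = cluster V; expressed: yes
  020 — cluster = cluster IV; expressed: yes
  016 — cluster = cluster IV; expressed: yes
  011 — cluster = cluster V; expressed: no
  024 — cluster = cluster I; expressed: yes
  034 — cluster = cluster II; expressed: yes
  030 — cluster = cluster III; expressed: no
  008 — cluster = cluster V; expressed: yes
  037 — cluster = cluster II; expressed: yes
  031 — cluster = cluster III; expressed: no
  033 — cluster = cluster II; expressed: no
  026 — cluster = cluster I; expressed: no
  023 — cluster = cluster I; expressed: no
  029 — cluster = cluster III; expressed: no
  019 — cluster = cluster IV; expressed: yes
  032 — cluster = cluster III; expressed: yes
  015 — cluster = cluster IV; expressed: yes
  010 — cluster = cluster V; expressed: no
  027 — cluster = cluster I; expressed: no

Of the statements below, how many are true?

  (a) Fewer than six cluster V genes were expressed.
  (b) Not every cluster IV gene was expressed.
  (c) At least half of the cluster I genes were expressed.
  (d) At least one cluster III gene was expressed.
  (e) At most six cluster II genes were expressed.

3

(a) cluster V: |A| = 7, |A ∩ B| = 5; needs |A ∩ B| < 6 — true.
(b) cluster IV: |A| = 9, |A ∩ B| = 9; needs A ⊄ B (|A ∖ B| ≥ 1) — false.
(c) cluster I: |A| = 5, |A ∩ B| = 2; needs |A ∩ B| ≥ |A ∖ B| — false.
(d) cluster III: |A| = 5, |A ∩ B| = 1; needs A ∩ B ≠ ∅ (|A ∩ B| ≥ 1) — true.
(e) cluster II: |A| = 7, |A ∩ B| = 6; needs |A ∩ B| ≤ 6 — true.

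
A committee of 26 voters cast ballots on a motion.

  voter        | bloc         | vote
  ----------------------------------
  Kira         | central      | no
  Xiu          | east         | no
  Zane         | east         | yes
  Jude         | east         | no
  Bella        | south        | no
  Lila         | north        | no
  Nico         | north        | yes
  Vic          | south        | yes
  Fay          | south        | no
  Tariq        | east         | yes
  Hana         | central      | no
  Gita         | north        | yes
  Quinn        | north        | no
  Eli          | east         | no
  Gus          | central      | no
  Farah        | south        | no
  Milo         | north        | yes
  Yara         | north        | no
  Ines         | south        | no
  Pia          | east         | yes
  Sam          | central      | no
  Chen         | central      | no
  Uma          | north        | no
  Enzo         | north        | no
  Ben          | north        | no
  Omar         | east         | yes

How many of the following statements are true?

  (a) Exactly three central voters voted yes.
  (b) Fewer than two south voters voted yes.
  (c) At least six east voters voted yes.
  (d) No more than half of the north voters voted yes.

(a) central: |A| = 5, |A ∩ B| = 0; needs |A ∩ B| = 3 — false.
(b) south: |A| = 5, |A ∩ B| = 1; needs |A ∩ B| < 2 — true.
(c) east: |A| = 7, |A ∩ B| = 4; needs |A ∩ B| ≥ 6 — false.
(d) north: |A| = 9, |A ∩ B| = 3; needs |A ∩ B| ≤ |A ∖ B| — true.

2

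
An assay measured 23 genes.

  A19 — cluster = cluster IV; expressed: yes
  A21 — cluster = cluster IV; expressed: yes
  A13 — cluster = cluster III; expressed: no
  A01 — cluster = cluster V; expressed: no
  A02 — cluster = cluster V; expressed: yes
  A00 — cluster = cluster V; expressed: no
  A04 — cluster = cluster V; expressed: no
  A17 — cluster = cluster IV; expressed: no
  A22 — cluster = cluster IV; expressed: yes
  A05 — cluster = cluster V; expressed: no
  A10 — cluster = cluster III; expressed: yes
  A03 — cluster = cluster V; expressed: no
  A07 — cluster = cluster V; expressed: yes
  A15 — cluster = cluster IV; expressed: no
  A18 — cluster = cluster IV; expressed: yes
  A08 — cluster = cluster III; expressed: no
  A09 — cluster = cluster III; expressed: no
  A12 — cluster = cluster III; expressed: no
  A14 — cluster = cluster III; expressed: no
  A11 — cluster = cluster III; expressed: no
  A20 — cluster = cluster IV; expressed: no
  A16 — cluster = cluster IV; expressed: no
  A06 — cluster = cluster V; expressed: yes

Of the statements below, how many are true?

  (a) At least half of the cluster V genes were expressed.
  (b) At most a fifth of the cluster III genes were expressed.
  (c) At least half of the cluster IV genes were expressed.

2

(a) cluster V: |A| = 8, |A ∩ B| = 3; needs |A ∩ B| ≥ |A ∖ B| — false.
(b) cluster III: |A| = 7, |A ∩ B| = 1; needs |A ∩ B| / |A| ≤ 1/5 — true.
(c) cluster IV: |A| = 8, |A ∩ B| = 4; needs |A ∩ B| ≥ |A ∖ B| — true.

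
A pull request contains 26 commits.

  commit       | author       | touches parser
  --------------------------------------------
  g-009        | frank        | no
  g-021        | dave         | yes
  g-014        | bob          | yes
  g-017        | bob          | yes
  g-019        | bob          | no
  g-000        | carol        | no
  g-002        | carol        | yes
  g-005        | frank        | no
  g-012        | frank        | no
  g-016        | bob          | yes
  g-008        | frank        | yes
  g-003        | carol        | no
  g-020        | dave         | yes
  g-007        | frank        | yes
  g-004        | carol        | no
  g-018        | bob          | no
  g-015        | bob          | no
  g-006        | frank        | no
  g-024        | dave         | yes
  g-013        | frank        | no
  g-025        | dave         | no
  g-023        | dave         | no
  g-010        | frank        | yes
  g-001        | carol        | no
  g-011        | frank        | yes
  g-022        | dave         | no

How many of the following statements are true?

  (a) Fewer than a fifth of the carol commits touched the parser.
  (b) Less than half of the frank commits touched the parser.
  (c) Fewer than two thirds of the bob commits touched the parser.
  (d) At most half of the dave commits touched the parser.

(a) carol: |A| = 5, |A ∩ B| = 1; needs |A ∩ B| / |A| < 1/5 — false.
(b) frank: |A| = 9, |A ∩ B| = 4; needs |A ∩ B| < |A ∖ B| — true.
(c) bob: |A| = 6, |A ∩ B| = 3; needs |A ∩ B| / |A| < 2/3 — true.
(d) dave: |A| = 6, |A ∩ B| = 3; needs |A ∩ B| ≤ |A ∖ B| — true.

3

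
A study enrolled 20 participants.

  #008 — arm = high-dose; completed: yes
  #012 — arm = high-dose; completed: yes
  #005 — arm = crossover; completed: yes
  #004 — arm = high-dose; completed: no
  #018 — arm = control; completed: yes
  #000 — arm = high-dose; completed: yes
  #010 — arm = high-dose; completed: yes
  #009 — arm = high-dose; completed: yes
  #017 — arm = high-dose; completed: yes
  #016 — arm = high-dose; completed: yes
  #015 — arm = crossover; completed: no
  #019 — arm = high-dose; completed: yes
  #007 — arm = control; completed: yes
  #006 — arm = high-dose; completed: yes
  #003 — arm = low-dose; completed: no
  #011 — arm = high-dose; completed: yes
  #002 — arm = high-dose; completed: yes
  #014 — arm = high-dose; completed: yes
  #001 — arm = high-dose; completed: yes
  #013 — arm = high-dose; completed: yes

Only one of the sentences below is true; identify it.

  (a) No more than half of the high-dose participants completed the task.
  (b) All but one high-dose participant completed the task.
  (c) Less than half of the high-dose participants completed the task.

(b)

|A| = 15, |A ∩ B| = 14, |A ∖ B| = 1.
(a) requires |A ∩ B| ≤ |A ∖ B|: false.
(b) requires |A ∖ B| = 1: true.
(c) requires |A ∩ B| < |A ∖ B|: false.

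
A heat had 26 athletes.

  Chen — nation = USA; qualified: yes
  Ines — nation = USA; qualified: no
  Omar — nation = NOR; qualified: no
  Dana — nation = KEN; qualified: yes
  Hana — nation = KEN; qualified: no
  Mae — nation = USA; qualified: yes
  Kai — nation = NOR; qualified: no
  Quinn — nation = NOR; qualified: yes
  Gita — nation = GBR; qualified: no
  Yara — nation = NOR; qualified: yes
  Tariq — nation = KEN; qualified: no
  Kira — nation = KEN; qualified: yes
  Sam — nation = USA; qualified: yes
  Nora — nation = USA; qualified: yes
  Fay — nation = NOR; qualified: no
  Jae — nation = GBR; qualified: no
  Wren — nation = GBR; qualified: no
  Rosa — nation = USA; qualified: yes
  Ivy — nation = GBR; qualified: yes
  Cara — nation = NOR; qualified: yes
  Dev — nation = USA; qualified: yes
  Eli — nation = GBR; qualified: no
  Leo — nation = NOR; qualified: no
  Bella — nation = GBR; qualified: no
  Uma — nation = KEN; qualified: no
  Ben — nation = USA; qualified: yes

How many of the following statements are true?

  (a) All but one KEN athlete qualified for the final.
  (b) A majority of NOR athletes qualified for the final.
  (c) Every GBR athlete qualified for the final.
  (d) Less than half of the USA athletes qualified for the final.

(a) KEN: |A| = 5, |A ∩ B| = 2; needs |A ∖ B| = 1 — false.
(b) NOR: |A| = 7, |A ∩ B| = 3; needs |A ∩ B| > |A ∖ B| — false.
(c) GBR: |A| = 6, |A ∩ B| = 1; needs A ⊆ B, i.e. every element of A is in B (|A ∖ B| = 0) — false.
(d) USA: |A| = 8, |A ∩ B| = 7; needs |A ∩ B| < |A ∖ B| — false.

0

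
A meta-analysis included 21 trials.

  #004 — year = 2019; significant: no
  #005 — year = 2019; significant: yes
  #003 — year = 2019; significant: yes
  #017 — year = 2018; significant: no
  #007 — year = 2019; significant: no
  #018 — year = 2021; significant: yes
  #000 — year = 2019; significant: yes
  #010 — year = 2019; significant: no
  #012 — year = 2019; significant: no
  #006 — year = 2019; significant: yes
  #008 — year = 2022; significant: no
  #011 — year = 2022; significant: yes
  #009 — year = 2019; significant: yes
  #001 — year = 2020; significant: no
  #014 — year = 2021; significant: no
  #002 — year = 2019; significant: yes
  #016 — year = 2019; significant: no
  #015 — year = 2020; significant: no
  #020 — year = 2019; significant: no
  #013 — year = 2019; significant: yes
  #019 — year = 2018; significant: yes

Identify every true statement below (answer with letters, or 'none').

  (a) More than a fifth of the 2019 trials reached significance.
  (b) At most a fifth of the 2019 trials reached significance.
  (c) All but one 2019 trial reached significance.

(a)

|A| = 13, |A ∩ B| = 7, |A ∖ B| = 6.
(a) |A ∩ B| / |A| > 1/5: holds.
(b) |A ∩ B| / |A| ≤ 1/5: fails.
(c) |A ∖ B| = 1: fails.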